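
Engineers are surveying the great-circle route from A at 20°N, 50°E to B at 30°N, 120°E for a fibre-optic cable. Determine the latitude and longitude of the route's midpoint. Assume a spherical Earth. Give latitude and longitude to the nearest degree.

From cos δ = sin φ₁ sin φ₂ + cos φ₁ cos φ₂ cos Δλ, the central angle is δ ≈ 1.105 rad (63.3°).
Interpolate at f = 1/2 with slerp weights a = sin((1−f)δ)/sin δ ≈ 0.587, b = sin(fδ)/sin δ ≈ 0.587.
p = a·p₁ + b·p₂ ≈ (0.100, 0.863, 0.495); φ = arcsin(p_z) ≈ 29.64°, λ = atan2(p_y, p_x) ≈ 83.36°.

≈ 30°N, 83°E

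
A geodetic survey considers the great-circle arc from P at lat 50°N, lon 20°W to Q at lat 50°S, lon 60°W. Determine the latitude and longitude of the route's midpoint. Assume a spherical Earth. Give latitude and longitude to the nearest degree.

Convert each endpoint to a unit vector on the sphere (x = cos φ cos λ, y = cos φ sin λ, z = sin φ).
The central angle between the endpoints is δ = arccos(p₁·p₂) ≈ 1.845 rad (105.7°).
Interpolate at f = 1/2 with slerp weights a = sin((1−f)δ)/sin δ ≈ 0.828, b = sin(fδ)/sin δ ≈ 0.828.
p = a·p₁ + b·p₂ ≈ (0.766, -0.643, 0.000); φ = arcsin(p_z) ≈ 0.00°, λ = atan2(p_y, p_x) ≈ -40.00°.

≈ lat 0°N, lon 40°W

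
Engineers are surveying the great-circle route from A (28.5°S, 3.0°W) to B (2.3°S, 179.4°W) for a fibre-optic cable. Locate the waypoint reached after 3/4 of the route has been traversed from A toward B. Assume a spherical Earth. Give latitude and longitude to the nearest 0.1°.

≈ (39.3°S, 174.6°W)

The haversine formula gives a central angle δ ≈ 2.601 rad (149.0°) between the endpoints.
Interpolate at f = 3/4 with slerp weights a = sin((1−f)δ)/sin δ ≈ 1.176, b = sin(fδ)/sin δ ≈ 1.804.
p = a·p₁ + b·p₂ ≈ (-0.770, -0.073, -0.633); φ = arcsin(p_z) ≈ -39.29°, λ = atan2(p_y, p_x) ≈ -174.59°.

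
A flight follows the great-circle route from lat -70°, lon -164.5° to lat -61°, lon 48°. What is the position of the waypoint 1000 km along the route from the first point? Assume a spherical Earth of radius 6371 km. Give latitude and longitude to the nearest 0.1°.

≈ lat -78.0°, lon 180.0°

From cos δ = sin φ₁ sin φ₂ + cos φ₁ cos φ₂ cos Δλ, the central angle is δ ≈ 0.820 rad (47.0°). The total great-circle distance is δ·R ≈ 0.820 × 6371 ≈ 5226 km, so the target fraction is f = 1000/5226 ≈ 0.191.
Interpolate at f ≈ 0.191 with slerp weights a = sin((1−f)δ)/sin δ ≈ 0.842, b = sin(fδ)/sin δ ≈ 0.214.
p = a·p₁ + b·p₂ ≈ (-0.208, 0.000, -0.978); φ = arcsin(p_z) ≈ -77.99°, λ = atan2(p_y, p_x) ≈ 179.98°.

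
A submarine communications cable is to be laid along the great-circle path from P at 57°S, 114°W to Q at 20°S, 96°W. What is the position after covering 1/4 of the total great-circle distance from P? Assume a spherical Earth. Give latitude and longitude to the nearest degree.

≈ 48°S, 107°W

From cos δ = sin φ₁ sin φ₂ + cos φ₁ cos φ₂ cos Δλ, the central angle is δ ≈ 0.686 rad (39.3°).
Interpolate at f = 1/4 with slerp weights a = sin((1−f)δ)/sin δ ≈ 0.777, b = sin(fδ)/sin δ ≈ 0.269.
p = a·p₁ + b·p₂ ≈ (-0.199, -0.638, -0.744); φ = arcsin(p_z) ≈ -48.05°, λ = atan2(p_y, p_x) ≈ -107.28°.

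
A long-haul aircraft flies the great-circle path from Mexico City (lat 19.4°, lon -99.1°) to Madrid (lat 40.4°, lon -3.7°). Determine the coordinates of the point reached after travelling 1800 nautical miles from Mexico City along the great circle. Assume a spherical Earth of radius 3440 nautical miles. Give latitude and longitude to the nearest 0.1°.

The haversine formula gives a central angle δ ≈ 1.423 rad (81.5°) between the endpoints. The total great-circle distance is δ·R ≈ 1.423 × 3440 ≈ 4894 nmi, so the target fraction is f = 1800/4894 ≈ 0.368.
Interpolate at f ≈ 0.368 with slerp weights a = sin((1−f)δ)/sin δ ≈ 0.792, b = sin(fδ)/sin δ ≈ 0.505.
p = a·p₁ + b·p₂ ≈ (0.266, -0.762, 0.590); φ = arcsin(p_z) ≈ 36.18°, λ = atan2(p_y, p_x) ≈ -70.77°.

≈ lat 36.2°, lon -70.8°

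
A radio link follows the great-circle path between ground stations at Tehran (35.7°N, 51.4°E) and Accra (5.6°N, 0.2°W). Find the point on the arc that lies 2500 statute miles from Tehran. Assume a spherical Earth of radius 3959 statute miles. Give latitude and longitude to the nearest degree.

Convert each endpoint to a unit vector on the sphere (x = cos φ cos λ, y = cos φ sin λ, z = sin φ).
The central angle between the endpoints is δ = arccos(p₁·p₂) ≈ 0.978 rad (56.0°). The total great-circle distance is δ·R ≈ 0.978 × 3959 ≈ 3871 mi, so the target fraction is f = 2500/3871 ≈ 0.646.
Interpolate at f ≈ 0.646 with slerp weights a = sin((1−f)δ)/sin δ ≈ 0.409, b = sin(fδ)/sin δ ≈ 0.712.
p = a·p₁ + b·p₂ ≈ (0.916, 0.257, 0.308); φ = arcsin(p_z) ≈ 17.95°, λ = atan2(p_y, p_x) ≈ 15.69°.

≈ (18°N, 16°E)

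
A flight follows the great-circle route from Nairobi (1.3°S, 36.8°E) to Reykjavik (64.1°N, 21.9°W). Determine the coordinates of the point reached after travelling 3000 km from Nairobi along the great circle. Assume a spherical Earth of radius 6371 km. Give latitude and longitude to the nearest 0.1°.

≈ 23.5°N, 25.9°E

Write both endpoints as unit vectors p₁, p₂ with components (cos φ cos λ, cos φ sin λ, sin φ).
The central angle between the endpoints is δ = arccos(p₁·p₂) ≈ 1.363 rad (78.1°). The total great-circle distance is δ·R ≈ 1.363 × 6371 ≈ 8683 km, so the target fraction is f = 3000/8683 ≈ 0.346.
Interpolate at f ≈ 0.346 with slerp weights a = sin((1−f)δ)/sin δ ≈ 0.795, b = sin(fδ)/sin δ ≈ 0.464.
p = a·p₁ + b·p₂ ≈ (0.825, 0.401, 0.399); φ = arcsin(p_z) ≈ 23.52°, λ = atan2(p_y, p_x) ≈ 25.92°.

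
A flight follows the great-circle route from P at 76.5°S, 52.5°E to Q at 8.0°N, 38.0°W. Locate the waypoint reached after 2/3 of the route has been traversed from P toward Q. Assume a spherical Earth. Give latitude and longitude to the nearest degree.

≈ 24°S, 30°W

The haversine formula gives a central angle δ ≈ 1.709 rad (97.9°) between the endpoints.
Interpolate at f = 2/3 with slerp weights a = sin((1−f)δ)/sin δ ≈ 0.544, b = sin(fδ)/sin δ ≈ 0.917.
p = a·p₁ + b·p₂ ≈ (0.793, -0.458, -0.402); φ = arcsin(p_z) ≈ -23.69°, λ = atan2(p_y, p_x) ≈ -30.02°.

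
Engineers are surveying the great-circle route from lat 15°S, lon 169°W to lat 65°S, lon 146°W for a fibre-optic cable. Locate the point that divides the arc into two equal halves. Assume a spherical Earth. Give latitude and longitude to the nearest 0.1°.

Convert each endpoint to a unit vector on the sphere (x = cos φ cos λ, y = cos φ sin λ, z = sin φ).
The central angle between the endpoints is δ = arccos(p₁·p₂) ≈ 0.914 rad (52.4°).
Interpolate at f = 1/2 with slerp weights a = sin((1−f)δ)/sin δ ≈ 0.557, b = sin(fδ)/sin δ ≈ 0.557.
p = a·p₁ + b·p₂ ≈ (-0.724, -0.234, -0.649); φ = arcsin(p_z) ≈ -40.48°, λ = atan2(p_y, p_x) ≈ -162.05°.

≈ lat 40.5°S, lon 162.1°W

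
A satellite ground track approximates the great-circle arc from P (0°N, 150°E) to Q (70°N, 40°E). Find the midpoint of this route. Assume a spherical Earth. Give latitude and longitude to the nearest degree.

≈ (45°N, 130°E)

Convert each endpoint to a unit vector on the sphere (x = cos φ cos λ, y = cos φ sin λ, z = sin φ).
The central angle between the endpoints is δ = arccos(p₁·p₂) ≈ 1.688 rad (96.7°).
Interpolate at f = 1/2 with slerp weights a = sin((1−f)δ)/sin δ ≈ 0.752, b = sin(fδ)/sin δ ≈ 0.752.
p = a·p₁ + b·p₂ ≈ (-0.455, 0.542, 0.707); φ = arcsin(p_z) ≈ 45.00°, λ = atan2(p_y, p_x) ≈ 130.00°.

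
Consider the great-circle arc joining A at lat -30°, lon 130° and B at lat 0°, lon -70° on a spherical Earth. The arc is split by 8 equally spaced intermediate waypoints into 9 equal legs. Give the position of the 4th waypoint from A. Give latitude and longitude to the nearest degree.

≈ lat -58°, lon -141°

From cos δ = sin φ₁ sin φ₂ + cos φ₁ cos φ₂ cos Δλ, the central angle is δ ≈ 2.521 rad (144.5°).
Interpolate at f = 4/9 with slerp weights a = sin((1−f)δ)/sin δ ≈ 1.696, b = sin(fδ)/sin δ ≈ 1.549.
p = a·p₁ + b·p₂ ≈ (-0.414, -0.331, -0.848); φ = arcsin(p_z) ≈ -57.99°, λ = atan2(p_y, p_x) ≈ -141.39°.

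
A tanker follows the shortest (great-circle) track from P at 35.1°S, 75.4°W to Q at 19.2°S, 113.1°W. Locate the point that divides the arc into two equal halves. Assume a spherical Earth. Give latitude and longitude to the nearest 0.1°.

The haversine formula gives a central angle δ ≈ 0.643 rad (36.8°) between the endpoints.
Interpolate at f = 1/2 with slerp weights a = sin((1−f)δ)/sin δ ≈ 0.527, b = sin(fδ)/sin δ ≈ 0.527.
p = a·p₁ + b·p₂ ≈ (-0.087, -0.875, -0.476); φ = arcsin(p_z) ≈ -28.45°, λ = atan2(p_y, p_x) ≈ -95.65°.

≈ 28.4°S, 95.7°W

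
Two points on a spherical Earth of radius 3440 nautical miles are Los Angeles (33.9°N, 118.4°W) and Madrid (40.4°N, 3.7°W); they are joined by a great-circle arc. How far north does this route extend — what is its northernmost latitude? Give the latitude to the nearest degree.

≈ 55°N

The great circle lies in the plane with unit normal n̂ = (p₁ × p₂)/|p₁ × p₂|.
Here n̂_z ≈ +0.577; the vertex latitude is φ_max = arccos|n̂_z| ≈ 54.8°.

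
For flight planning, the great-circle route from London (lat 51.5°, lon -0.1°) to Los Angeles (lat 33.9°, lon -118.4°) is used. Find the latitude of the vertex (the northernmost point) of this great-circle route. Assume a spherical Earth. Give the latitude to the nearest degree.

The great circle lies in the plane with unit normal n̂ = (p₁ × p₂)/|p₁ × p₂|.
Here n̂_z ≈ -0.464; the vertex latitude is φ_max = arccos|n̂_z| ≈ 62.4°.

≈ 62°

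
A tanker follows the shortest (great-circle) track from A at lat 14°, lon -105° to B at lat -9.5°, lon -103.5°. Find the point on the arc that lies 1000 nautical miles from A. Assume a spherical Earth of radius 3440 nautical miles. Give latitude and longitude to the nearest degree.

≈ lat -3°, lon -104°

From cos δ = sin φ₁ sin φ₂ + cos φ₁ cos φ₂ cos Δλ, the central angle is δ ≈ 0.411 rad (23.5°). The total great-circle distance is δ·R ≈ 0.411 × 3440 ≈ 1414 nmi, so the target fraction is f = 1000/1414 ≈ 0.707.
Interpolate at f ≈ 0.707 with slerp weights a = sin((1−f)δ)/sin δ ≈ 0.300, b = sin(fδ)/sin δ ≈ 0.717.
p = a·p₁ + b·p₂ ≈ (-0.241, -0.970, -0.046); φ = arcsin(p_z) ≈ -2.62°, λ = atan2(p_y, p_x) ≈ -103.94°.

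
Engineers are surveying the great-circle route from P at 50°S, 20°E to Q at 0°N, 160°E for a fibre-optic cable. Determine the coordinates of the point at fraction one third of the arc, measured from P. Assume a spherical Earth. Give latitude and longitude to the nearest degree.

≈ 60°S, 91°E

Convert each endpoint to a unit vector on the sphere (x = cos φ cos λ, y = cos φ sin λ, z = sin φ).
The central angle between the endpoints is δ = arccos(p₁·p₂) ≈ 2.086 rad (119.5°).
Interpolate at f = 1/3 with slerp weights a = sin((1−f)δ)/sin δ ≈ 1.130, b = sin(fδ)/sin δ ≈ 0.736.
p = a·p₁ + b·p₂ ≈ (-0.009, 0.500, -0.866); φ = arcsin(p_z) ≈ -59.98°, λ = atan2(p_y, p_x) ≈ 91.01°.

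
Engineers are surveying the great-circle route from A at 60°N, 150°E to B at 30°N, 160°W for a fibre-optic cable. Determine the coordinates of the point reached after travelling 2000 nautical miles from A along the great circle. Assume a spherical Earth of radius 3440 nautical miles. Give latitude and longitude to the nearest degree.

≈ 39°N, 168°W

From cos δ = sin φ₁ sin φ₂ + cos φ₁ cos φ₂ cos Δλ, the central angle is δ ≈ 0.779 rad (44.7°). The total great-circle distance is δ·R ≈ 0.779 × 3440 ≈ 2681 nmi, so the target fraction is f = 2000/2681 ≈ 0.746.
Interpolate at f ≈ 0.746 with slerp weights a = sin((1−f)δ)/sin δ ≈ 0.280, b = sin(fδ)/sin δ ≈ 0.781.
p = a·p₁ + b·p₂ ≈ (-0.757, -0.161, 0.633); φ = arcsin(p_z) ≈ 39.28°, λ = atan2(p_y, p_x) ≈ -167.96°.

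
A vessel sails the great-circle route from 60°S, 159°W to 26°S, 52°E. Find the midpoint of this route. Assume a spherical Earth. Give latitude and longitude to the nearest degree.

Write both endpoints as unit vectors p₁, p₂ with components (cos φ cos λ, cos φ sin λ, sin φ).
The central angle between the endpoints is δ = arccos(p₁·p₂) ≈ 1.576 rad (90.3°).
Interpolate at f = 1/2 with slerp weights a = sin((1−f)δ)/sin δ ≈ 0.709, b = sin(fδ)/sin δ ≈ 0.709.
p = a·p₁ + b·p₂ ≈ (0.061, 0.375, -0.925); φ = arcsin(p_z) ≈ -67.66°, λ = atan2(p_y, p_x) ≈ 80.71°.

≈ 68°S, 81°E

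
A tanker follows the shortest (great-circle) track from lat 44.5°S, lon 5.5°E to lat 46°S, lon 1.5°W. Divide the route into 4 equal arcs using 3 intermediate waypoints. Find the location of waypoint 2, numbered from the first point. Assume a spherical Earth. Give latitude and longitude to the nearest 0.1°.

Write both endpoints as unit vectors p₁, p₂ with components (cos φ cos λ, cos φ sin λ, sin φ).
The central angle between the endpoints is δ = arccos(p₁·p₂) ≈ 0.090 rad (5.1°).
Interpolate at f = 2/4 with slerp weights a = sin((1−f)δ)/sin δ ≈ 0.501, b = sin(fδ)/sin δ ≈ 0.501.
p = a·p₁ + b·p₂ ≈ (0.703, 0.025, -0.711); φ = arcsin(p_z) ≈ -45.30°, λ = atan2(p_y, p_x) ≈ 2.05°.

≈ lat 45.3°S, lon 2.0°E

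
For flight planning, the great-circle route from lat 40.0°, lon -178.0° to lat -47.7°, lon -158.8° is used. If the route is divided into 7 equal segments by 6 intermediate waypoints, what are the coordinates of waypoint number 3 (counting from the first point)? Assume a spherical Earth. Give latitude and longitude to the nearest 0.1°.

Write both endpoints as unit vectors p₁, p₂ with components (cos φ cos λ, cos φ sin λ, sin φ).
The central angle between the endpoints is δ = arccos(p₁·p₂) ≈ 1.559 rad (89.3°).
Interpolate at f = 3/7 with slerp weights a = sin((1−f)δ)/sin δ ≈ 0.778, b = sin(fδ)/sin δ ≈ 0.620.
p = a·p₁ + b·p₂ ≈ (-0.984, -0.172, 0.042); φ = arcsin(p_z) ≈ 2.38°, λ = atan2(p_y, p_x) ≈ -170.11°.

≈ lat 2.4°, lon -170.1°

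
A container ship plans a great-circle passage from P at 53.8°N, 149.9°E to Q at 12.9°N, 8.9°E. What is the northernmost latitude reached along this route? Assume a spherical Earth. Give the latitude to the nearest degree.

The great circle lies in the plane with unit normal n̂ = (p₁ × p₂)/|p₁ × p₂|.
Here n̂_z ≈ -0.376; the vertex latitude is φ_max = arccos|n̂_z| ≈ 67.9°.
Check via Clairaut: cos φ_max = |cos φ₁| · sin C = cos(53.8°)·sin(39.5°) ≈ 0.376, again giving ≈ 67.9°.

≈ 68°N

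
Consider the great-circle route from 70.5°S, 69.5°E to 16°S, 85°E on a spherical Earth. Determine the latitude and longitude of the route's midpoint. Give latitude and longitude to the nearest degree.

≈ 43°S, 81°E

From cos δ = sin φ₁ sin φ₂ + cos φ₁ cos φ₂ cos Δλ, the central angle is δ ≈ 0.965 rad (55.3°).
Interpolate at f = 1/2 with slerp weights a = sin((1−f)δ)/sin δ ≈ 0.565, b = sin(fδ)/sin δ ≈ 0.565.
p = a·p₁ + b·p₂ ≈ (0.113, 0.717, -0.688); φ = arcsin(p_z) ≈ -43.45°, λ = atan2(p_y, p_x) ≈ 81.02°.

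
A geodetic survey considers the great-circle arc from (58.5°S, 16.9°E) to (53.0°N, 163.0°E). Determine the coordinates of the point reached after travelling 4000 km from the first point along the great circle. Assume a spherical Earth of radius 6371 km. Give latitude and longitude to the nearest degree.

From cos δ = sin φ₁ sin φ₂ + cos φ₁ cos φ₂ cos Δλ, the central angle is δ ≈ 2.799 rad (160.4°). The total great-circle distance is δ·R ≈ 2.799 × 6371 ≈ 17834 km, so the target fraction is f = 4000/17834 ≈ 0.224.
Interpolate at f ≈ 0.224 with slerp weights a = sin((1−f)δ)/sin δ ≈ 2.457, b = sin(fδ)/sin δ ≈ 1.749.
p = a·p₁ + b·p₂ ≈ (0.222, 0.681, -0.698); φ = arcsin(p_z) ≈ -44.26°, λ = atan2(p_y, p_x) ≈ 71.98°.

≈ (44°S, 72°E)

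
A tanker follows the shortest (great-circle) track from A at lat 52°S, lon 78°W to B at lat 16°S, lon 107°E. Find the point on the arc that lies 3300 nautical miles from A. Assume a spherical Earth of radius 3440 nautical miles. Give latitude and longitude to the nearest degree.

The haversine formula gives a central angle δ ≈ 1.952 rad (111.9°) between the endpoints. The total great-circle distance is δ·R ≈ 1.952 × 3440 ≈ 6716 nmi, so the target fraction is f = 3300/6716 ≈ 0.491.
Interpolate at f ≈ 0.491 with slerp weights a = sin((1−f)δ)/sin δ ≈ 0.903, b = sin(fδ)/sin δ ≈ 0.882.
p = a·p₁ + b·p₂ ≈ (-0.132, 0.267, -0.954); φ = arcsin(p_z) ≈ -72.64°, λ = atan2(p_y, p_x) ≈ 116.34°.

≈ lat 73°S, lon 116°E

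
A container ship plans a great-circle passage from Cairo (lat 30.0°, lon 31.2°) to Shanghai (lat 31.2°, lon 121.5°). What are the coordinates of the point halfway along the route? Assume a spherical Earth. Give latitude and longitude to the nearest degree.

Write both endpoints as unit vectors p₁, p₂ with components (cos φ cos λ, cos φ sin λ, sin φ).
The central angle between the endpoints is δ = arccos(p₁·p₂) ≈ 1.313 rad (75.2°).
Interpolate at f = 1/2 with slerp weights a = sin((1−f)δ)/sin δ ≈ 0.631, b = sin(fδ)/sin δ ≈ 0.631.
p = a·p₁ + b·p₂ ≈ (0.185, 0.743, 0.643); φ = arcsin(p_z) ≈ 39.98°, λ = atan2(p_y, p_x) ≈ 75.99°.

≈ lat 40°, lon 76°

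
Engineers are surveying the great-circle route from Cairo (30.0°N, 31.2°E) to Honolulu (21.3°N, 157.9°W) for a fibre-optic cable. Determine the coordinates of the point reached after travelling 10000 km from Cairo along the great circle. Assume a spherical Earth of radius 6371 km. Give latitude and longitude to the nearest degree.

Write both endpoints as unit vectors p₁, p₂ with components (cos φ cos λ, cos φ sin λ, sin φ).
The central angle between the endpoints is δ = arccos(p₁·p₂) ≈ 2.233 rad (128.0°). The total great-circle distance is δ·R ≈ 2.233 × 6371 ≈ 14228 km, so the target fraction is f = 10000/14228 ≈ 0.703.
Interpolate at f ≈ 0.703 with slerp weights a = sin((1−f)δ)/sin δ ≈ 0.781, b = sin(fδ)/sin δ ≈ 1.268.
p = a·p₁ + b·p₂ ≈ (-0.516, -0.094, 0.851); φ = arcsin(p_z) ≈ 58.36°, λ = atan2(p_y, p_x) ≈ -169.67°.

≈ 58°N, 170°W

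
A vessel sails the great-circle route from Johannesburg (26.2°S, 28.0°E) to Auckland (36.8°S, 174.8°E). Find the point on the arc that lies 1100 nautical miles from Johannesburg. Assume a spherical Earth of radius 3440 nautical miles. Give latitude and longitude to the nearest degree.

Convert each endpoint to a unit vector on the sphere (x = cos φ cos λ, y = cos φ sin λ, z = sin φ).
The central angle between the endpoints is δ = arccos(p₁·p₂) ≈ 1.914 rad (109.7°). The total great-circle distance is δ·R ≈ 1.914 × 3440 ≈ 6585 nmi, so the target fraction is f = 1100/6585 ≈ 0.167.
Interpolate at f ≈ 0.167 with slerp weights a = sin((1−f)δ)/sin δ ≈ 1.062, b = sin(fδ)/sin δ ≈ 0.334.
p = a·p₁ + b·p₂ ≈ (0.575, 0.471, -0.669); φ = arcsin(p_z) ≈ -41.97°, λ = atan2(p_y, p_x) ≈ 39.35°.

≈ 42°S, 39°E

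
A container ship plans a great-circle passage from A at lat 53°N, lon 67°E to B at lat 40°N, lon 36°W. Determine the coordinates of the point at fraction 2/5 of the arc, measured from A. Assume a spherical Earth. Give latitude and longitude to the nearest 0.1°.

≈ lat 60.4°N, lon 19.8°E

Write both endpoints as unit vectors p₁, p₂ with components (cos φ cos λ, cos φ sin λ, sin φ).
The central angle between the endpoints is δ = arccos(p₁·p₂) ≈ 1.149 rad (65.8°).
Interpolate at f = 2/5 with slerp weights a = sin((1−f)δ)/sin δ ≈ 0.697, b = sin(fδ)/sin δ ≈ 0.486.
p = a·p₁ + b·p₂ ≈ (0.465, 0.167, 0.869); φ = arcsin(p_z) ≈ 60.37°, λ = atan2(p_y, p_x) ≈ 19.78°.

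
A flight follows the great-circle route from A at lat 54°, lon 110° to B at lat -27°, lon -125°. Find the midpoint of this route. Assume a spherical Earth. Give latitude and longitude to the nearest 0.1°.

≈ lat 25.8°, lon -166.0°

Write both endpoints as unit vectors p₁, p₂ with components (cos φ cos λ, cos φ sin λ, sin φ).
The central angle between the endpoints is δ = arccos(p₁·p₂) ≈ 2.302 rad (131.9°).
Interpolate at f = 1/2 with slerp weights a = sin((1−f)δ)/sin δ ≈ 1.227, b = sin(fδ)/sin δ ≈ 1.227.
p = a·p₁ + b·p₂ ≈ (-0.873, -0.218, 0.435); φ = arcsin(p_z) ≈ 25.82°, λ = atan2(p_y, p_x) ≈ -166.00°.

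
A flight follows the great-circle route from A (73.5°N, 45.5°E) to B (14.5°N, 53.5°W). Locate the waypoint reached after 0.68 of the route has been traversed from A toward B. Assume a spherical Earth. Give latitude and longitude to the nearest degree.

Convert each endpoint to a unit vector on the sphere (x = cos φ cos λ, y = cos φ sin λ, z = sin φ).
The central angle between the endpoints is δ = arccos(p₁·p₂) ≈ 1.372 rad (78.6°).
Interpolate at f = 0.68 with slerp weights a = sin((1−f)δ)/sin δ ≈ 0.434, b = sin(fδ)/sin δ ≈ 0.820.
p = a·p₁ + b·p₂ ≈ (0.558, -0.550, 0.621); φ = arcsin(p_z) ≈ 38.39°, λ = atan2(p_y, p_x) ≈ -44.57°.

≈ (38°N, 45°W)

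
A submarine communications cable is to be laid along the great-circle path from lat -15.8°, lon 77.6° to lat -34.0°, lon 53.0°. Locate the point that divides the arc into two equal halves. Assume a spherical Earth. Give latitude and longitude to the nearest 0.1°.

≈ lat -25.4°, lon 66.2°

Convert each endpoint to a unit vector on the sphere (x = cos φ cos λ, y = cos φ sin λ, z = sin φ).
The central angle between the endpoints is δ = arccos(p₁·p₂) ≈ 0.500 rad (28.6°).
Interpolate at f = 1/2 with slerp weights a = sin((1−f)δ)/sin δ ≈ 0.516, b = sin(fδ)/sin δ ≈ 0.516.
p = a·p₁ + b·p₂ ≈ (0.364, 0.827, -0.429); φ = arcsin(p_z) ≈ -25.41°, λ = atan2(p_y, p_x) ≈ 66.23°.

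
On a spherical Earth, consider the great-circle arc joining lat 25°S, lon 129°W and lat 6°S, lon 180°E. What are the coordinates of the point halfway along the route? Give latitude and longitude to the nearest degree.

Write both endpoints as unit vectors p₁, p₂ with components (cos φ cos λ, cos φ sin λ, sin φ).
The central angle between the endpoints is δ = arccos(p₁·p₂) ≈ 0.913 rad (52.3°).
Interpolate at f = 1/2 with slerp weights a = sin((1−f)δ)/sin δ ≈ 0.557, b = sin(fδ)/sin δ ≈ 0.557.
p = a·p₁ + b·p₂ ≈ (-0.872, -0.392, -0.294); φ = arcsin(p_z) ≈ -17.08°, λ = atan2(p_y, p_x) ≈ -155.77°.

≈ lat 17°S, lon 156°W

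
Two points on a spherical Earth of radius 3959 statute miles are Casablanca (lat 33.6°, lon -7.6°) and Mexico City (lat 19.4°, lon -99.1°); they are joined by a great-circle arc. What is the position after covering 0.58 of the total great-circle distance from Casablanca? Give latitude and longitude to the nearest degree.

≈ lat 34°, lon -65°

Convert each endpoint to a unit vector on the sphere (x = cos φ cos λ, y = cos φ sin λ, z = sin φ).
The central angle between the endpoints is δ = arccos(p₁·p₂) ≈ 1.407 rad (80.6°).
Interpolate at f = 0.58 with slerp weights a = sin((1−f)δ)/sin δ ≈ 0.565, b = sin(fδ)/sin δ ≈ 0.738.
p = a·p₁ + b·p₂ ≈ (0.356, -0.750, 0.558); φ = arcsin(p_z) ≈ 33.90°, λ = atan2(p_y, p_x) ≈ -64.60°.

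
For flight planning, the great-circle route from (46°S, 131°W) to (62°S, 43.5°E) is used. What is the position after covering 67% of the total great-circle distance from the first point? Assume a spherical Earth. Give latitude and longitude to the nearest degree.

The haversine formula gives a central angle δ ≈ 1.255 rad (71.9°) between the endpoints.
Interpolate at f = 0.67 with slerp weights a = sin((1−f)δ)/sin δ ≈ 0.423, b = sin(fδ)/sin δ ≈ 0.784.
p = a·p₁ + b·p₂ ≈ (0.074, 0.031, -0.997); φ = arcsin(p_z) ≈ -85.39°, λ = atan2(p_y, p_x) ≈ 22.98°.

≈ (85°S, 23°E)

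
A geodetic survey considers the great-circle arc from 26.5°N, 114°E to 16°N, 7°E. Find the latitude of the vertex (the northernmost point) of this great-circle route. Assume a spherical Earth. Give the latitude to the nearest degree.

≈ 34°N

The great circle lies in the plane with unit normal n̂ = (p₁ × p₂)/|p₁ × p₂|.
Here n̂_z ≈ -0.830; the vertex latitude is φ_max = arccos|n̂_z| ≈ 33.9°.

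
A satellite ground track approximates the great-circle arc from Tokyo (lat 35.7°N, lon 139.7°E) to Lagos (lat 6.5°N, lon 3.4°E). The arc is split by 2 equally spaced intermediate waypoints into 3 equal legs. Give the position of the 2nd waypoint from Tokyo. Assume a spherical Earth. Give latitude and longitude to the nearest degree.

≈ lat 35°N, lon 35°E

The haversine formula gives a central angle δ ≈ 2.114 rad (121.1°) between the endpoints.
Interpolate at f = 2/3 with slerp weights a = sin((1−f)δ)/sin δ ≈ 0.757, b = sin(fδ)/sin δ ≈ 1.153.
p = a·p₁ + b·p₂ ≈ (0.675, 0.466, 0.572); φ = arcsin(p_z) ≈ 34.91°, λ = atan2(p_y, p_x) ≈ 34.60°.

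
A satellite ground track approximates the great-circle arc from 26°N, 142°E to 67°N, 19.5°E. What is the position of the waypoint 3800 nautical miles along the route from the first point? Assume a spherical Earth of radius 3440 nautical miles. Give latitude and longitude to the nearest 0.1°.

Convert each endpoint to a unit vector on the sphere (x = cos φ cos λ, y = cos φ sin λ, z = sin φ).
The central angle between the endpoints is δ = arccos(p₁·p₂) ≈ 1.354 rad (77.6°). The total great-circle distance is δ·R ≈ 1.354 × 3440 ≈ 4659 nmi, so the target fraction is f = 3800/4659 ≈ 0.816.
Interpolate at f ≈ 0.816 with slerp weights a = sin((1−f)δ)/sin δ ≈ 0.253, b = sin(fδ)/sin δ ≈ 0.915.
p = a·p₁ + b·p₂ ≈ (0.158, 0.259, 0.953); φ = arcsin(p_z) ≈ 72.33°, λ = atan2(p_y, p_x) ≈ 58.68°.

≈ 72.3°N, 58.7°E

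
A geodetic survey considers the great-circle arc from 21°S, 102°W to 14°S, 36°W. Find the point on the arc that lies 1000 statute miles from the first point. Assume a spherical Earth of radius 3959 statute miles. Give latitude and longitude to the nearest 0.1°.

From cos δ = sin φ₁ sin φ₂ + cos φ₁ cos φ₂ cos Δλ, the central angle is δ ≈ 1.098 rad (62.9°). The total great-circle distance is δ·R ≈ 1.098 × 3959 ≈ 4348 mi, so the target fraction is f = 1000/4348 ≈ 0.230.
Interpolate at f ≈ 0.230 with slerp weights a = sin((1−f)δ)/sin δ ≈ 0.841, b = sin(fδ)/sin δ ≈ 0.281.
p = a·p₁ + b·p₂ ≈ (0.057, -0.928, -0.369); φ = arcsin(p_z) ≈ -21.66°, λ = atan2(p_y, p_x) ≈ -86.47°.

≈ 21.7°S, 86.5°W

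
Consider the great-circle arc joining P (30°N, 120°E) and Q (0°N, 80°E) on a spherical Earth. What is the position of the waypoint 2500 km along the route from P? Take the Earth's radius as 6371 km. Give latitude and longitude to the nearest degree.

≈ (17°N, 100°E)

From cos δ = sin φ₁ sin φ₂ + cos φ₁ cos φ₂ cos Δλ, the central angle is δ ≈ 0.845 rad (48.4°). The total great-circle distance is δ·R ≈ 0.845 × 6371 ≈ 5386 km, so the target fraction is f = 2500/5386 ≈ 0.464.
Interpolate at f ≈ 0.464 with slerp weights a = sin((1−f)δ)/sin δ ≈ 0.585, b = sin(fδ)/sin δ ≈ 0.511.
p = a·p₁ + b·p₂ ≈ (-0.165, 0.942, 0.292); φ = arcsin(p_z) ≈ 17.01°, λ = atan2(p_y, p_x) ≈ 99.91°.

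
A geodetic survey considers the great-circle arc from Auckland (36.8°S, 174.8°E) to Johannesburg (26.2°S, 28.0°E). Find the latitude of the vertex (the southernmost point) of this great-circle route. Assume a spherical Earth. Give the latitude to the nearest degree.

≈ 65°S

The great circle lies in the plane with unit normal n̂ = (p₁ × p₂)/|p₁ × p₂|.
Here n̂_z ≈ -0.418; the vertex latitude is φ_max = arccos|n̂_z| ≈ 65.3°.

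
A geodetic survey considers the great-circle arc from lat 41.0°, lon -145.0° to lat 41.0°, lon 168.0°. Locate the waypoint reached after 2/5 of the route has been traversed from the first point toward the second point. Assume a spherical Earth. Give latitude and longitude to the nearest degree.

≈ lat 43°, lon -164°

Write both endpoints as unit vectors p₁, p₂ with components (cos φ cos λ, cos φ sin λ, sin φ).
The central angle between the endpoints is δ = arccos(p₁·p₂) ≈ 0.611 rad (35.0°).
Interpolate at f = 2/5 with slerp weights a = sin((1−f)δ)/sin δ ≈ 0.625, b = sin(fδ)/sin δ ≈ 0.422.
p = a·p₁ + b·p₂ ≈ (-0.698, -0.204, 0.687); φ = arcsin(p_z) ≈ 43.37°, λ = atan2(p_y, p_x) ≈ -163.68°.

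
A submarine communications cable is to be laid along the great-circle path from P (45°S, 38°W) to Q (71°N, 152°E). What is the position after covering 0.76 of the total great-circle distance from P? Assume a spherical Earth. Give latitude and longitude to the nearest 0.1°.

The haversine formula gives a central angle δ ≈ 2.680 rad (153.5°) between the endpoints.
Interpolate at f = 0.76 with slerp weights a = sin((1−f)δ)/sin δ ≈ 1.346, b = sin(fδ)/sin δ ≈ 2.006.
p = a·p₁ + b·p₂ ≈ (0.174, -0.280, 0.944); φ = arcsin(p_z) ≈ 70.79°, λ = atan2(p_y, p_x) ≈ -58.15°.

≈ (70.8°N, 58.2°W)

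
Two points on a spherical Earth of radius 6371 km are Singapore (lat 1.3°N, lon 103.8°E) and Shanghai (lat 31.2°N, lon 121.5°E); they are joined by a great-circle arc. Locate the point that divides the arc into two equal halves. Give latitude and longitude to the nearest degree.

From cos δ = sin φ₁ sin φ₂ + cos φ₁ cos φ₂ cos Δλ, the central angle is δ ≈ 0.598 rad (34.3°).
Interpolate at f = 1/2 with slerp weights a = sin((1−f)δ)/sin δ ≈ 0.523, b = sin(fδ)/sin δ ≈ 0.523.
p = a·p₁ + b·p₂ ≈ (-0.359, 0.890, 0.283); φ = arcsin(p_z) ≈ 16.43°, λ = atan2(p_y, p_x) ≈ 111.96°.

≈ lat 16°N, lon 112°E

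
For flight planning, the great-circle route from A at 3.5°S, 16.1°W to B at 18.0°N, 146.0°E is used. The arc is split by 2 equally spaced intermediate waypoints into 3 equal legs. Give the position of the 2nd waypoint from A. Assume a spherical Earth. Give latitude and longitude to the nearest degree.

≈ 40°N, 90°E

Convert each endpoint to a unit vector on the sphere (x = cos φ cos λ, y = cos φ sin λ, z = sin φ).
The central angle between the endpoints is δ = arccos(p₁·p₂) ≈ 2.745 rad (157.2°).
Interpolate at f = 2/3 with slerp weights a = sin((1−f)δ)/sin δ ≈ 2.049, b = sin(fδ)/sin δ ≈ 2.500.
p = a·p₁ + b·p₂ ≈ (-0.006, 0.762, 0.647); φ = arcsin(p_z) ≈ 40.34°, λ = atan2(p_y, p_x) ≈ 90.43°.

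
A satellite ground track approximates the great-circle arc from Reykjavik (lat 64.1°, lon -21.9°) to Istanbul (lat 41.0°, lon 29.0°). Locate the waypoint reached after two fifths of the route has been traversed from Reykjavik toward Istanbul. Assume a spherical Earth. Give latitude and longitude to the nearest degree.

Convert each endpoint to a unit vector on the sphere (x = cos φ cos λ, y = cos φ sin λ, z = sin φ).
The central angle between the endpoints is δ = arccos(p₁·p₂) ≈ 0.647 rad (37.1°).
Interpolate at f = 2/5 with slerp weights a = sin((1−f)δ)/sin δ ≈ 0.628, b = sin(fδ)/sin δ ≈ 0.425.
p = a·p₁ + b·p₂ ≈ (0.535, 0.053, 0.843); φ = arcsin(p_z) ≈ 57.50°, λ = atan2(p_y, p_x) ≈ 5.66°.

≈ lat 57°, lon 6°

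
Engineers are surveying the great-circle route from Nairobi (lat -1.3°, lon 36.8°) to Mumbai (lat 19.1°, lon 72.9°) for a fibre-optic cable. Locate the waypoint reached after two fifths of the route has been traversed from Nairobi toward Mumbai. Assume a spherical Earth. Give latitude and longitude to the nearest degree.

Convert each endpoint to a unit vector on the sphere (x = cos φ cos λ, y = cos φ sin λ, z = sin φ).
The central angle between the endpoints is δ = arccos(p₁·p₂) ≈ 0.714 rad (40.9°).
Interpolate at f = 2/5 with slerp weights a = sin((1−f)δ)/sin δ ≈ 0.634, b = sin(fδ)/sin δ ≈ 0.430.
p = a·p₁ + b·p₂ ≈ (0.627, 0.768, 0.126); φ = arcsin(p_z) ≈ 7.26°, λ = atan2(p_y, p_x) ≈ 50.77°.

≈ lat 7°, lon 51°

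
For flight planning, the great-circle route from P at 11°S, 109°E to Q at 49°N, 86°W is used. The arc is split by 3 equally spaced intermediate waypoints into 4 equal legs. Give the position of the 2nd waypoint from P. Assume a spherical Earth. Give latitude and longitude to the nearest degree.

From cos δ = sin φ₁ sin φ₂ + cos φ₁ cos φ₂ cos Δλ, the central angle is δ ≈ 2.443 rad (140.0°).
Interpolate at f = 2/4 with slerp weights a = sin((1−f)δ)/sin δ ≈ 1.462, b = sin(fδ)/sin δ ≈ 1.462.
p = a·p₁ + b·p₂ ≈ (-0.400, 0.400, 0.824); φ = arcsin(p_z) ≈ 55.53°, λ = atan2(p_y, p_x) ≈ 135.01°.

≈ 56°N, 135°E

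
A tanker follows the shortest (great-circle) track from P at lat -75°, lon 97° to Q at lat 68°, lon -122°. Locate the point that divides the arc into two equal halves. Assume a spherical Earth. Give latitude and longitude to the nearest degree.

≈ lat -9°, lon -165°

Write both endpoints as unit vectors p₁, p₂ with components (cos φ cos λ, cos φ sin λ, sin φ).
The central angle between the endpoints is δ = arccos(p₁·p₂) ≈ 2.900 rad (166.2°).
Interpolate at f = 1/2 with slerp weights a = sin((1−f)δ)/sin δ ≈ 4.148, b = sin(fδ)/sin δ ≈ 4.148.
p = a·p₁ + b·p₂ ≈ (-0.954, -0.252, -0.161); φ = arcsin(p_z) ≈ -9.25°, λ = atan2(p_y, p_x) ≈ -165.20°.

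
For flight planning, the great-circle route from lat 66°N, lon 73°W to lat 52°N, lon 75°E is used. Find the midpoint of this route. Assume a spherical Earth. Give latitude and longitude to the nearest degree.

Convert each endpoint to a unit vector on the sphere (x = cos φ cos λ, y = cos φ sin λ, z = sin φ).
The central angle between the endpoints is δ = arccos(p₁·p₂) ≈ 1.038 rad (59.5°).
Interpolate at f = 1/2 with slerp weights a = sin((1−f)δ)/sin δ ≈ 0.576, b = sin(fδ)/sin δ ≈ 0.576.
p = a·p₁ + b·p₂ ≈ (0.160, 0.118, 0.980); φ = arcsin(p_z) ≈ 78.50°, λ = atan2(p_y, p_x) ≈ 36.48°.

≈ lat 79°N, lon 36°E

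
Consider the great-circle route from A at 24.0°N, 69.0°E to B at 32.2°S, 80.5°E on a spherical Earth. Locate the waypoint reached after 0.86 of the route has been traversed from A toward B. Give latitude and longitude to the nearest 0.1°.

≈ 24.4°S, 78.6°E

Write both endpoints as unit vectors p₁, p₂ with components (cos φ cos λ, cos φ sin λ, sin φ).
The central angle between the endpoints is δ = arccos(p₁·p₂) ≈ 0.999 rad (57.3°).
Interpolate at f = 0.86 with slerp weights a = sin((1−f)δ)/sin δ ≈ 0.166, b = sin(fδ)/sin δ ≈ 0.901.
p = a·p₁ + b·p₂ ≈ (0.180, 0.893, -0.412); φ = arcsin(p_z) ≈ -24.36°, λ = atan2(p_y, p_x) ≈ 78.60°.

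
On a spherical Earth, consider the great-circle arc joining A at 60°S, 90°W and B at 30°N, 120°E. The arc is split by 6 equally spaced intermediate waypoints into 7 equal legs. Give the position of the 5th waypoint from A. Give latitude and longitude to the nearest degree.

≈ 8°S, 136°E

Convert each endpoint to a unit vector on the sphere (x = cos φ cos λ, y = cos φ sin λ, z = sin φ).
The central angle between the endpoints is δ = arccos(p₁·p₂) ≈ 2.512 rad (143.9°).
Interpolate at f = 5/7 with slerp weights a = sin((1−f)δ)/sin δ ≈ 1.116, b = sin(fδ)/sin δ ≈ 1.655.
p = a·p₁ + b·p₂ ≈ (-0.717, 0.683, -0.139); φ = arcsin(p_z) ≈ -7.99°, λ = atan2(p_y, p_x) ≈ 136.37°.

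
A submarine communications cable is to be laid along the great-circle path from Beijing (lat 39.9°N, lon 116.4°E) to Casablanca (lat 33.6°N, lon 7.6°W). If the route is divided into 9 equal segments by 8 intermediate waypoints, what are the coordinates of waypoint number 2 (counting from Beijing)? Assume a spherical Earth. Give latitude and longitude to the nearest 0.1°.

≈ lat 52.4°N, lon 93.6°E

The haversine formula gives a central angle δ ≈ 1.573 rad (90.1°) between the endpoints.
Interpolate at f = 2/9 with slerp weights a = sin((1−f)δ)/sin δ ≈ 0.940, b = sin(fδ)/sin δ ≈ 0.343.
p = a·p₁ + b·p₂ ≈ (-0.038, 0.608, 0.793); φ = arcsin(p_z) ≈ 52.44°, λ = atan2(p_y, p_x) ≈ 93.57°.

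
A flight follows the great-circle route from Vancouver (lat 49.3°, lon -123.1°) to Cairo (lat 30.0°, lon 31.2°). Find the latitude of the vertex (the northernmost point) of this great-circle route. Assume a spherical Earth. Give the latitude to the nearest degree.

The great circle lies in the plane with unit normal n̂ = (p₁ × p₂)/|p₁ × p₂|.
Here n̂_z ≈ +0.247; the vertex latitude is φ_max = arccos|n̂_z| ≈ 75.7°.
Check via Clairaut: cos φ_max = |cos φ₁| · sin C = cos(49.3°)·sin(22.3°) ≈ 0.247, again giving ≈ 75.7°.

≈ 76°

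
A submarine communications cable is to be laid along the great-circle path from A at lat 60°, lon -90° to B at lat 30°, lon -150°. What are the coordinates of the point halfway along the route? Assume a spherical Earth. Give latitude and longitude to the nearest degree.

≈ lat 49°, lon -129°

Write both endpoints as unit vectors p₁, p₂ with components (cos φ cos λ, cos φ sin λ, sin φ).
The central angle between the endpoints is δ = arccos(p₁·p₂) ≈ 0.864 rad (49.5°).
Interpolate at f = 1/2 with slerp weights a = sin((1−f)δ)/sin δ ≈ 0.551, b = sin(fδ)/sin δ ≈ 0.551.
p = a·p₁ + b·p₂ ≈ (-0.413, -0.514, 0.752); φ = arcsin(p_z) ≈ 48.77°, λ = atan2(p_y, p_x) ≈ -128.79°.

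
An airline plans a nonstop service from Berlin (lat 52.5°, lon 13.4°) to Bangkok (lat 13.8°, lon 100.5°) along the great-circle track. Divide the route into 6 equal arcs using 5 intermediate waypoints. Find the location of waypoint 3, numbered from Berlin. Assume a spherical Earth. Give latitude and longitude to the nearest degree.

≈ lat 41°, lon 69°

Convert each endpoint to a unit vector on the sphere (x = cos φ cos λ, y = cos φ sin λ, z = sin φ).
The central angle between the endpoints is δ = arccos(p₁·p₂) ≈ 1.350 rad (77.3°).
Interpolate at f = 3/6 with slerp weights a = sin((1−f)δ)/sin δ ≈ 0.640, b = sin(fδ)/sin δ ≈ 0.640.
p = a·p₁ + b·p₂ ≈ (0.266, 0.702, 0.661); φ = arcsin(p_z) ≈ 41.36°, λ = atan2(p_y, p_x) ≈ 69.25°.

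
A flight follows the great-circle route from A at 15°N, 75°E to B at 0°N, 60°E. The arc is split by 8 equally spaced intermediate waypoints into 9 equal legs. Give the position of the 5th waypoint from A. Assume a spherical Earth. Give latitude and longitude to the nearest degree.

Write both endpoints as unit vectors p₁, p₂ with components (cos φ cos λ, cos φ sin λ, sin φ).
The central angle between the endpoints is δ = arccos(p₁·p₂) ≈ 0.368 rad (21.1°).
Interpolate at f = 5/9 with slerp weights a = sin((1−f)δ)/sin δ ≈ 0.453, b = sin(fδ)/sin δ ≈ 0.564.
p = a·p₁ + b·p₂ ≈ (0.395, 0.911, 0.117); φ = arcsin(p_z) ≈ 6.73°, λ = atan2(p_y, p_x) ≈ 66.54°.

≈ 7°N, 67°E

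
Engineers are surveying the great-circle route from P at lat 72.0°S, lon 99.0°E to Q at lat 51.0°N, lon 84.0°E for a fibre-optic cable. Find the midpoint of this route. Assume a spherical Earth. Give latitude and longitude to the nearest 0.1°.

From cos δ = sin φ₁ sin φ₂ + cos φ₁ cos φ₂ cos Δλ, the central angle is δ ≈ 2.155 rad (123.5°).
Interpolate at f = 1/2 with slerp weights a = sin((1−f)δ)/sin δ ≈ 1.056, b = sin(fδ)/sin δ ≈ 1.056.
p = a·p₁ + b·p₂ ≈ (0.018, 0.983, -0.184); φ = arcsin(p_z) ≈ -10.58°, λ = atan2(p_y, p_x) ≈ 88.93°.

≈ lat 10.6°S, lon 88.9°E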